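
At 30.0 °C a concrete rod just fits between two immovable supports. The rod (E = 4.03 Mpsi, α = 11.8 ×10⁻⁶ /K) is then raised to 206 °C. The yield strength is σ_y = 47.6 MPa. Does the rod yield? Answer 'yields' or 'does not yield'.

E = 4.03 Mpsi = 27.79 GPa.
ΔT = 176.0 K. Constrained thermal stress σ = E·α·ΔT = 27.79×10³ MPa × 11.8×10⁻⁶ × 176.0 = 57.7 MPa (compressive).
Compare to σ_y = 47.6 MPa: σ ≥ σ_y, so it yields.

yields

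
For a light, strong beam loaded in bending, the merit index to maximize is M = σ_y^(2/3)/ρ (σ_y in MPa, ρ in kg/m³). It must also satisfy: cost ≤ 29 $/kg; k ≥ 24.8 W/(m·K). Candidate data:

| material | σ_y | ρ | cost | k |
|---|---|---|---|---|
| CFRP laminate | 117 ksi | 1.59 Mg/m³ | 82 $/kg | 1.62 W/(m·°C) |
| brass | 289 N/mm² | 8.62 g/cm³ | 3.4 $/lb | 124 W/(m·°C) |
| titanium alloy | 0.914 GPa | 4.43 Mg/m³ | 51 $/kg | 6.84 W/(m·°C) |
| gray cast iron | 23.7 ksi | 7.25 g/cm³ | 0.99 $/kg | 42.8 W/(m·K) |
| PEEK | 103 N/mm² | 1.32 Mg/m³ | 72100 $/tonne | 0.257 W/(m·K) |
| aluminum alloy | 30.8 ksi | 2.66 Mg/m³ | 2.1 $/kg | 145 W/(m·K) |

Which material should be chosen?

aluminum alloy

Screen on constraints: cost ≤ 29 $/kg; k ≥ 24.8 W/(m·K). Survivors: brass, gray cast iron, aluminum alloy.
Putting every candidate on a common basis:
  brass: σ_y = 289.0 MPa, ρ = 8620 kg/m³
  gray cast iron: σ_y = 163.4 MPa, ρ = 7250 kg/m³
  aluminum alloy: σ_y = 212.4 MPa, ρ = 2660 kg/m³
  aluminum alloy: M = 13.4×10⁻³
  brass: M = 5.07×10⁻³
  gray cast iron: M = 4.12×10⁻³
Aluminum alloy ranks first.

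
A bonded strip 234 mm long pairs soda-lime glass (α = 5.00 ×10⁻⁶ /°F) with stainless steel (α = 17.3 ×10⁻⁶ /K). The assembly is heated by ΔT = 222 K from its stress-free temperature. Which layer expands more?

stainless steel

soda-lime glass: α = 5.00×10⁻⁶/°F × 9/5 = 9.00×10⁻⁶/K.
α(soda-lime glass) = 9.00×10⁻⁶/K vs α(stainless steel) = 17.3×10⁻⁶/K.
Higher α expands more for the same ΔT: stainless steel.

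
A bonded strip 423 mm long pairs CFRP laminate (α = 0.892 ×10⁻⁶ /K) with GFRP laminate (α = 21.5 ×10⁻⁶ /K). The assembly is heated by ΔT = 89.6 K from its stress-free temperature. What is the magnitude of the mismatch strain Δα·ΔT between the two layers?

1.85×10⁻³

Δα = |0.892 − 21.5|×10⁻⁶/K = 20.6×10⁻⁶/K.
Mismatch strain = Δα·ΔT = 20.6×10⁻⁶ × 89.6 = 1.85×10⁻³.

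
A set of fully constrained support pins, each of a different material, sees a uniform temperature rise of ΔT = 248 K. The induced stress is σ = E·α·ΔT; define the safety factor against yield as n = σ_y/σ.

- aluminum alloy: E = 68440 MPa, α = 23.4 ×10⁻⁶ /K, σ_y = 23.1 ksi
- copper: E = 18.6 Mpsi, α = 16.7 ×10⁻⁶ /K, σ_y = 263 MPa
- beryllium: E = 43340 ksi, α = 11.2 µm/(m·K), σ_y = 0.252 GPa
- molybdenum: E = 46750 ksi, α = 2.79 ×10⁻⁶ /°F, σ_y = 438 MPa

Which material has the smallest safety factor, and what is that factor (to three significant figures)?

Converting E to GPa, α to ×10⁻⁶/K, σ_y to MPa, then σ and n for each:
  aluminum alloy: E = 68.44, α = 23.4, σ_y = 159.3 → σ = 397 MPa, n = 0.401
  copper: E = 128.2, α = 16.7, σ_y = 263.0 → σ = 531 MPa, n = 0.495
  beryllium: E = 298.8, α = 11.2, σ_y = 252.0 → σ = 830 MPa, n = 0.304
  molybdenum: E = 322.3, α = 5.02, σ_y = 438.0 → σ = 401 MPa, n = 1.09
The minimum is beryllium at n = 0.304.

beryllium, n = 0.304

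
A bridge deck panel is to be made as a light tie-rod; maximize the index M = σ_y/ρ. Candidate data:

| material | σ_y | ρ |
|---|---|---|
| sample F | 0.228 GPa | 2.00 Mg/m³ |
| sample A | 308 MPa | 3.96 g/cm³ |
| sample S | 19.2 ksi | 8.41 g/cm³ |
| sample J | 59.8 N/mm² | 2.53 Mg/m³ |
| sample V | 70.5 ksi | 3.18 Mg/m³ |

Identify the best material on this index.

sample V

Convert each candidate to consistent units, then evaluate M:
  sample F: σ_y = 228.0 MPa, ρ = 2000 kg/m³
  sample A: σ_y = 308.0 MPa, ρ = 3960 kg/m³
  sample S: σ_y = 132.4 MPa, ρ = 8410 kg/m³
  sample J: σ_y = 59.80 MPa, ρ = 2530 kg/m³
  sample V: σ_y = 486.1 MPa, ρ = 3180 kg/m³
  sample V: M = 153 kN·m/kg
  sample F: M = 114 kN·m/kg
  sample A: M = 77.8 kN·m/kg
  sample J: M = 23.6 kN·m/kg
  sample S: M = 15.7 kN·m/kg
Sample V has the largest M.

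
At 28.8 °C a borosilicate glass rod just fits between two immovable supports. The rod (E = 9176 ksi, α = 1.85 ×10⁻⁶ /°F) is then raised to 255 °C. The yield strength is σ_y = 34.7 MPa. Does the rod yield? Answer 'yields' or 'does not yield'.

E = 9176 ksi = 63.27 GPa.
α = 1.85×10⁻⁶/°F × 9/5 = 3.33×10⁻⁶/K.
ΔT = 226.2 K. Constrained thermal stress σ = E·α·ΔT = 63.27×10³ MPa × 3.33×10⁻⁶ × 226.2 = 47.7 MPa (compressive).
Compare to σ_y = 34.7 MPa: σ ≥ σ_y, so it yields.

yields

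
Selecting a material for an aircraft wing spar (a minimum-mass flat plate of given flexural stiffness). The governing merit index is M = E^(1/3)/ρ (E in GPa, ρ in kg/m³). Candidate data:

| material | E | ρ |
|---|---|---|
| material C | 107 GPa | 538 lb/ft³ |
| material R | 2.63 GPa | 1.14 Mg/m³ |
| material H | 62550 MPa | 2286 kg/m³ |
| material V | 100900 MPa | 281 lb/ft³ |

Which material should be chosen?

In SI units:
  material C: E = 107.0 GPa, ρ = 8618 kg/m³
  material R: E = 2.630 GPa, ρ = 1140 kg/m³
  material H: E = 62.55 GPa, ρ = 2286 kg/m³
  material V: E = 100.9 GPa, ρ = 4501 kg/m³
  material H: M = 1.74×10⁻³
  material R: M = 1.21×10⁻³
  material V: M = 1.03×10⁻³
  material C: M = 0.551×10⁻³
Material H has the largest M.

material H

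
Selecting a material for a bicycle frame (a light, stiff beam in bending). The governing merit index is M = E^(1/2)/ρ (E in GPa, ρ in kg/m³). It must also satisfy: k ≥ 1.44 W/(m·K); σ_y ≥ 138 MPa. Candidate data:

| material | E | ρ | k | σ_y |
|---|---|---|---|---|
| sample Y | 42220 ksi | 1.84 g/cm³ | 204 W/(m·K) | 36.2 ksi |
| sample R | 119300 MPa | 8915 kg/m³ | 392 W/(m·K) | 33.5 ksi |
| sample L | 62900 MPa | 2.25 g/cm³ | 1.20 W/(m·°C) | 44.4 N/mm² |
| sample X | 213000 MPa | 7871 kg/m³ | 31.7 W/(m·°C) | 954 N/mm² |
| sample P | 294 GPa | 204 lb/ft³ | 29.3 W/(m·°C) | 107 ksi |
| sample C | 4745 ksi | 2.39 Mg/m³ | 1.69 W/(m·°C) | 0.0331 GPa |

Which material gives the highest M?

Screen on constraints: k ≥ 1.44 W/(m·K); σ_y ≥ 138 MPa. Survivors: sample Y, sample R, sample X, sample P.
Putting every candidate on a common basis:
  sample Y: E = 291.1 GPa, ρ = 1840 kg/m³
  sample R: E = 119.3 GPa, ρ = 8915 kg/m³
  sample X: E = 213.0 GPa, ρ = 7871 kg/m³
  sample P: E = 294.0 GPa, ρ = 3268 kg/m³
  sample Y: M = 9.27×10⁻³
  sample P: M = 5.25×10⁻³
  sample X: M = 1.85×10⁻³
  sample R: M = 1.23×10⁻³
Highest index: sample Y.

sample Y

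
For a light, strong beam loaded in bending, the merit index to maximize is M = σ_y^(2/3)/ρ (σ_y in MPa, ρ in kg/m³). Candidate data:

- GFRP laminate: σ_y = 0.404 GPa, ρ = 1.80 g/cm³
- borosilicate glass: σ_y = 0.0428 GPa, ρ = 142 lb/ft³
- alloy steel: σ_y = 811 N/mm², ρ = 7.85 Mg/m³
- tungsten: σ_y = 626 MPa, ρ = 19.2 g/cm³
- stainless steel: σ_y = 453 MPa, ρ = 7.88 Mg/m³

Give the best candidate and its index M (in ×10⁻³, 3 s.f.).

Normalizing units and computing the index:
  GFRP laminate: σ_y = 404.0 MPa, ρ = 1800 kg/m³
  borosilicate glass: σ_y = 42.80 MPa, ρ = 2275 kg/m³
  alloy steel: σ_y = 811.0 MPa, ρ = 7850 kg/m³
  tungsten: σ_y = 626.0 MPa, ρ = 19200 kg/m³
  stainless steel: σ_y = 453.0 MPa, ρ = 7880 kg/m³
  GFRP laminate: M = 30.4×10⁻³
  alloy steel: M = 11.1×10⁻³
  stainless steel: M = 7.49×10⁻³
  borosilicate glass: M = 5.38×10⁻³
  tungsten: M = 3.81×10⁻³
GFRP laminate ranks first.

GFRP laminate, M = 30.4×10⁻³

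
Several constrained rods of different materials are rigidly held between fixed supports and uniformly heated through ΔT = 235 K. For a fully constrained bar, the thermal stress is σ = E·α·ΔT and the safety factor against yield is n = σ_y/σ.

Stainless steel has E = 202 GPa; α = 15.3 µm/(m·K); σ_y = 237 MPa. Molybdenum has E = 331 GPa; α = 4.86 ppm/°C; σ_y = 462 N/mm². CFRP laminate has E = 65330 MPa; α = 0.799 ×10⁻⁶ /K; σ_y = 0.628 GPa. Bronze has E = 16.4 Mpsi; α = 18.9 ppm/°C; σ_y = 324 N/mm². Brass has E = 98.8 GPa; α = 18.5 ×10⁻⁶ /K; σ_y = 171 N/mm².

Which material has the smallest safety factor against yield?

In consistent units (E in GPa, α in ×10⁻⁶/K, σ_y in MPa):
  stainless steel: E = 202.0, α = 15.3, σ_y = 237.0 → σ = 726 MPa, n = 0.326
  molybdenum: E = 331.0, α = 4.86, σ_y = 462.0 → σ = 378 MPa, n = 1.22
  CFRP laminate: E = 65.33, α = 0.799, σ_y = 628.0 → σ = 12.3 MPa, n = 51.2
  bronze: E = 113.1, α = 18.9, σ_y = 324.0 → σ = 502 MPa, n = 0.645
  brass: E = 98.80, α = 18.5, σ_y = 171.0 → σ = 430 MPa, n = 0.398
Stainless steel has the lowest safety factor, n = 0.326.

stainless steel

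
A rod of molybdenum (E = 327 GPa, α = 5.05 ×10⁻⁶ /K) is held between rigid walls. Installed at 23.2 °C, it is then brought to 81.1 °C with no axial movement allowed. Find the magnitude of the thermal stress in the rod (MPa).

95.6 MPa

ΔT = 57.90 K. Constrained thermal stress σ = E·α·ΔT = 327.0×10³ MPa × 5.05×10⁻⁶ × 57.90 = 95.6 MPa (compressive).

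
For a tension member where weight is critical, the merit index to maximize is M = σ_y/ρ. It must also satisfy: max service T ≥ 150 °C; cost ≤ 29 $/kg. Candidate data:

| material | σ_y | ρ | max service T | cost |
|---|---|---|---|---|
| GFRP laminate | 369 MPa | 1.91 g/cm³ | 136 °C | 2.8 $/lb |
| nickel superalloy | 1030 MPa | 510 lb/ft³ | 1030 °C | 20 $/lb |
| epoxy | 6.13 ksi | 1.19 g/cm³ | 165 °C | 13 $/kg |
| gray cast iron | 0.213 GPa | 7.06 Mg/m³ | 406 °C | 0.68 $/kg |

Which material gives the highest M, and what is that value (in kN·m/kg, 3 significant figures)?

Screen on constraints: max service T ≥ 150 °C; cost ≤ 29 $/kg. Survivors: epoxy, gray cast iron.
Normalizing units and computing the index:
  epoxy: σ_y = 42.26 MPa, ρ = 1190 kg/m³
  gray cast iron: σ_y = 213.0 MPa, ρ = 7060 kg/m³
  epoxy: M = 35.5 kN·m/kg
  gray cast iron: M = 30.2 kN·m/kg
Highest index: epoxy.

epoxy, M = 35.5 kN·m/kg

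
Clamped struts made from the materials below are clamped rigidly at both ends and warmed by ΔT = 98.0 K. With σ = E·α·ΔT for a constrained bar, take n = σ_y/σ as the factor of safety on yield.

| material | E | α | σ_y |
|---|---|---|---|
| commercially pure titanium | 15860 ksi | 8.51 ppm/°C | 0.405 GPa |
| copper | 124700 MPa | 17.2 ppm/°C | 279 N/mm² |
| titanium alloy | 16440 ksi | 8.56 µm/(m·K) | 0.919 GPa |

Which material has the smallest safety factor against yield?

copper

Converting E to GPa, α to ×10⁻⁶/K, σ_y to MPa, then σ and n for each:
  commercially pure titanium: E = 109.4, α = 8.51, σ_y = 405.0 → σ = 91.2 MPa, n = 4.44
  copper: E = 124.7, α = 17.2, σ_y = 279.0 → σ = 210 MPa, n = 1.33
  titanium alloy: E = 113.3, α = 8.56, σ_y = 919.0 → σ = 95.1 MPa, n = 9.66
The minimum is copper at n = 1.33.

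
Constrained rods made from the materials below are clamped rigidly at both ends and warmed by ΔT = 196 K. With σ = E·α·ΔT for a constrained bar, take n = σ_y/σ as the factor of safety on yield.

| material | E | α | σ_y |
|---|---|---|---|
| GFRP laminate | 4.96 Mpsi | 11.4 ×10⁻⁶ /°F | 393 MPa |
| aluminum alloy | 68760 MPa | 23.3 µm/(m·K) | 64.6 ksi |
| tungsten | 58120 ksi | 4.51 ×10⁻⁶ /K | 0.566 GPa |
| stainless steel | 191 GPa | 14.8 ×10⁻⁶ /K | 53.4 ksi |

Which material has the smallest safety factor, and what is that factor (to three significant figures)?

stainless steel, n = 0.665

With everything in SI (GPa, ×10⁻⁶/K, MPa):
  GFRP laminate: E = 34.20, α = 20.5, σ_y = 393.0 → σ = 138 MPa, n = 2.86
  aluminum alloy: E = 68.76, α = 23.3, σ_y = 445.4 → σ = 314 MPa, n = 1.42
  tungsten: E = 400.7, α = 4.51, σ_y = 566.0 → σ = 354 MPa, n = 1.60
  stainless steel: E = 191.0, α = 14.8, σ_y = 368.2 → σ = 554 MPa, n = 0.665
The minimum is stainless steel at n = 0.665.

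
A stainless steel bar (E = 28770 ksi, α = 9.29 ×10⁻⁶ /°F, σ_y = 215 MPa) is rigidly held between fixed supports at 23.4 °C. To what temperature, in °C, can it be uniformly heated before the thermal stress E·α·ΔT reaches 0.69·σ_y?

68.1 °C

E = 28770 ksi = 198.4 GPa.
α = 9.29×10⁻⁶/°F × 9/5 = 16.7×10⁻⁶/K.
E·α·ΔT = 148.3 MPa ⇒ ΔT = 148.3 / (198.4×10³ × 16.7×10⁻⁶) = 44.72 K.
T = 23.4 + 44.72 = 68.12 °C.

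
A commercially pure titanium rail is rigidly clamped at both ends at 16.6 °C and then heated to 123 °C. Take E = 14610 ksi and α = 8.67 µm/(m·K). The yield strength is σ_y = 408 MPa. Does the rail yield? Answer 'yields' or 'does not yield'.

E = 14610 ksi = 100.7 GPa.
ΔT = 106.4 K. Constrained thermal stress σ = E·α·ΔT = 100.7×10³ MPa × 8.67×10⁻⁶ × 106.4 = 92.9 MPa (compressive).
Compare to σ_y = 408 MPa: σ < σ_y, so it does not yield.

does not yield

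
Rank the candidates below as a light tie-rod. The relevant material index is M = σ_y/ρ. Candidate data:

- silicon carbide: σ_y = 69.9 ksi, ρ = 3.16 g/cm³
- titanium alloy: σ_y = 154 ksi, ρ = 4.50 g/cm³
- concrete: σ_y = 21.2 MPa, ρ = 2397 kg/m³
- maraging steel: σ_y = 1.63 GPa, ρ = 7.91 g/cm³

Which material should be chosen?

titanium alloy

In SI units:
  silicon carbide: σ_y = 481.9 MPa, ρ = 3160 kg/m³
  titanium alloy: σ_y = 1062 MPa, ρ = 4500 kg/m³
  concrete: σ_y = 21.20 MPa, ρ = 2397 kg/m³
  maraging steel: σ_y = 1630 MPa, ρ = 7910 kg/m³
  titanium alloy: M = 236 kN·m/kg
  maraging steel: M = 206 kN·m/kg
  silicon carbide: M = 153 kN·m/kg
  concrete: M = 8.84 kN·m/kg
The maximum is for titanium alloy.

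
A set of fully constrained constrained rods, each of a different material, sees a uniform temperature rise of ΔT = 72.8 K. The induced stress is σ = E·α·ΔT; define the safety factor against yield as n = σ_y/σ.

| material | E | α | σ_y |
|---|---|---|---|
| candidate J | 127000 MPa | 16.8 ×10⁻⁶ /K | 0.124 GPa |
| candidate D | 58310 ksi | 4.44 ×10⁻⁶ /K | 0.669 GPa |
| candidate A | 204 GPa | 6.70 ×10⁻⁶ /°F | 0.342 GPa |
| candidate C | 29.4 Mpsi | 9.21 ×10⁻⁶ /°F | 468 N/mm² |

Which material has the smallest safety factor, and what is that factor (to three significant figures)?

In consistent units (E in GPa, α in ×10⁻⁶/K, σ_y in MPa):
  candidate J: E = 127.0, α = 16.8, σ_y = 124.0 → σ = 155 MPa, n = 0.798
  candidate D: E = 402.0, α = 4.44, σ_y = 669.0 → σ = 130 MPa, n = 5.15
  candidate A: E = 204.0, α = 12.1, σ_y = 342.0 → σ = 179 MPa, n = 1.91
  candidate C: E = 202.7, α = 16.6, σ_y = 468.0 → σ = 245 MPa, n = 1.91
Smallest n: candidate J with n = 0.798.

candidate J, n = 0.798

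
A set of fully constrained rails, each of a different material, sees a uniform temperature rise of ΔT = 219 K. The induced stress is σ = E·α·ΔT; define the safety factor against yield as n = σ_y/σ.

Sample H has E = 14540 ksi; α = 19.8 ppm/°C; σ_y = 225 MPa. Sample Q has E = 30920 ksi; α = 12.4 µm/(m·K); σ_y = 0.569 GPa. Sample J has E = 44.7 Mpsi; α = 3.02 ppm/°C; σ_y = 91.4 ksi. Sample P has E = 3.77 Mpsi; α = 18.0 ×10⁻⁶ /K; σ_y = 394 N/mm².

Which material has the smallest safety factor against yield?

With everything in SI (GPa, ×10⁻⁶/K, MPa):
  sample H: E = 100.2, α = 19.8, σ_y = 225.0 → σ = 435 MPa, n = 0.518
  sample Q: E = 213.2, α = 12.4, σ_y = 569.0 → σ = 579 MPa, n = 0.983
  sample J: E = 308.2, α = 3.02, σ_y = 630.2 → σ = 204 MPa, n = 3.09
  sample P: E = 25.99, α = 18.0, σ_y = 394.0 → σ = 102 MPa, n = 3.85
The minimum is sample H at n = 0.518.

sample H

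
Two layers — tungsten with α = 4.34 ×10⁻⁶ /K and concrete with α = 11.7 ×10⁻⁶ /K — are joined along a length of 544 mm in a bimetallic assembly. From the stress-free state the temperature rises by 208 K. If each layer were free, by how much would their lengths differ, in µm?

Δα = |4.34 − 11.7|×10⁻⁶/K = 7.36×10⁻⁶/K.
ΔL_mismatch = Δα·L·ΔT = 7.36×10⁻⁶ × 544.0 mm × 208.0 K = 833 µm.

833 µm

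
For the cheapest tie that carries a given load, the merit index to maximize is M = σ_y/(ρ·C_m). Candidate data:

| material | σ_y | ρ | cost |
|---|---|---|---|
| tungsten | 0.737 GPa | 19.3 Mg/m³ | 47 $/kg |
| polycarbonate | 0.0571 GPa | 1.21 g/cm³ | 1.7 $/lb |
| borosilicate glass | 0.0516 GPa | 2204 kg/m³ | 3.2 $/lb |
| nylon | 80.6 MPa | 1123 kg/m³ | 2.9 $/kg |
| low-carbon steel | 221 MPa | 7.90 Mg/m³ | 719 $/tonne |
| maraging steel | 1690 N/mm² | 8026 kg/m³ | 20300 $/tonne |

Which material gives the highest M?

In SI units:
  tungsten: σ_y = 737.0 MPa, ρ = 19300 kg/m³, cost = 47.00 $/kg
  polycarbonate: σ_y = 57.10 MPa, ρ = 1210 kg/m³, cost = 3.748 $/kg
  borosilicate glass: σ_y = 51.60 MPa, ρ = 2204 kg/m³, cost = 7.055 $/kg
  nylon: σ_y = 80.60 MPa, ρ = 1123 kg/m³, cost = 2.900 $/kg
  low-carbon steel: σ_y = 221.0 MPa, ρ = 7900 kg/m³, cost = 0.7190 $/kg
  maraging steel: σ_y = 1690 MPa, ρ = 8026 kg/m³, cost = 20.30 $/kg
  low-carbon steel: M = 38.9 kN·m per $
  nylon: M = 24.7 kN·m per $
  polycarbonate: M = 12.6 kN·m per $
  maraging steel: M = 10.4 kN·m per $
  borosilicate glass: M = 3.32 kN·m per $
  tungsten: M = 0.812 kN·m per $
Highest index: low-carbon steel.

low-carbon steel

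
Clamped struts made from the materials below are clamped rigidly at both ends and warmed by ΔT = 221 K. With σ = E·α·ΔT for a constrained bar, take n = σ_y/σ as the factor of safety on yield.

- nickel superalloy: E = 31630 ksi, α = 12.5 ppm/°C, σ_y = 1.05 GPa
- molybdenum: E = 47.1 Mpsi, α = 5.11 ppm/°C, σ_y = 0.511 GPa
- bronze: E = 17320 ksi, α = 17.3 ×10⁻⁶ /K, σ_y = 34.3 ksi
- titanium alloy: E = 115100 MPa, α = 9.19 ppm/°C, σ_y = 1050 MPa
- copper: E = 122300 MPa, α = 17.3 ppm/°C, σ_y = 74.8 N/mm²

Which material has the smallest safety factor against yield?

copper

Per material, after unit conversion:
  nickel superalloy: E = 218.1, α = 12.5, σ_y = 1050 → σ = 602 MPa, n = 1.74
  molybdenum: E = 324.7, α = 5.11, σ_y = 511.0 → σ = 367 MPa, n = 1.39
  bronze: E = 119.4, α = 17.3, σ_y = 236.5 → σ = 457 MPa, n = 0.518
  titanium alloy: E = 115.1, α = 9.19, σ_y = 1050 → σ = 234 MPa, n = 4.49
  copper: E = 122.3, α = 17.3, σ_y = 74.80 → σ = 468 MPa, n = 0.160
The minimum is copper at n = 0.160.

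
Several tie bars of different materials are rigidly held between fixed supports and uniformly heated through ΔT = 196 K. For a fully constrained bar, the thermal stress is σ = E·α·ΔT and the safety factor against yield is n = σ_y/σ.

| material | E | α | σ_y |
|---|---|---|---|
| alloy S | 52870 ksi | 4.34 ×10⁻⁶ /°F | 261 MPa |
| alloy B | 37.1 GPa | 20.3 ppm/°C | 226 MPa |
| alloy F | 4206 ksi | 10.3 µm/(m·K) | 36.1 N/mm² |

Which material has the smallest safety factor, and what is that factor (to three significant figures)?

alloy S, n = 0.468

With everything in SI (GPa, ×10⁻⁶/K, MPa):
  alloy S: E = 364.5, α = 7.81, σ_y = 261.0 → σ = 558 MPa, n = 0.468
  alloy B: E = 37.10, α = 20.3, σ_y = 226.0 → σ = 148 MPa, n = 1.53
  alloy F: E = 29.00, α = 10.3, σ_y = 36.10 → σ = 58.5 MPa, n = 0.617
Alloy S has the lowest safety factor, n = 0.468.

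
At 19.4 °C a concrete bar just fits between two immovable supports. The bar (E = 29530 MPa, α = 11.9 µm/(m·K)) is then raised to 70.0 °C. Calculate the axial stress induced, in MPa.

E = 29530 MPa = 29.53 GPa.
ΔT = 50.60 K. Constrained thermal stress σ = E·α·ΔT = 29.53×10³ MPa × 11.9×10⁻⁶ × 50.60 = 17.8 MPa (compressive).

17.8 MPa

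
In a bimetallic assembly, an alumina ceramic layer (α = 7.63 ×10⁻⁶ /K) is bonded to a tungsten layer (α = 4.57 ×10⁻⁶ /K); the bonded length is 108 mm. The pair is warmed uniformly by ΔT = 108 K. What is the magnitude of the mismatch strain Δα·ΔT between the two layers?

Δα = |7.63 − 4.57|×10⁻⁶/K = 3.06×10⁻⁶/K.
Mismatch strain = Δα·ΔT = 3.06×10⁻⁶ × 108.0 = 3.30×10⁻⁴.

3.30×10⁻⁴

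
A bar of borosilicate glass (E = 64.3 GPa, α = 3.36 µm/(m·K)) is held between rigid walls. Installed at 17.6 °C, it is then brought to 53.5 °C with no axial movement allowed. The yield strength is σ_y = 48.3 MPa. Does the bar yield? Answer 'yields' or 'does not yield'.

ΔT = 35.90 K. Constrained thermal stress σ = E·α·ΔT = 64.30×10³ MPa × 3.36×10⁻⁶ × 35.90 = 7.76 MPa (compressive).
Compare to σ_y = 48.3 MPa: σ < σ_y, so it does not yield.

does not yield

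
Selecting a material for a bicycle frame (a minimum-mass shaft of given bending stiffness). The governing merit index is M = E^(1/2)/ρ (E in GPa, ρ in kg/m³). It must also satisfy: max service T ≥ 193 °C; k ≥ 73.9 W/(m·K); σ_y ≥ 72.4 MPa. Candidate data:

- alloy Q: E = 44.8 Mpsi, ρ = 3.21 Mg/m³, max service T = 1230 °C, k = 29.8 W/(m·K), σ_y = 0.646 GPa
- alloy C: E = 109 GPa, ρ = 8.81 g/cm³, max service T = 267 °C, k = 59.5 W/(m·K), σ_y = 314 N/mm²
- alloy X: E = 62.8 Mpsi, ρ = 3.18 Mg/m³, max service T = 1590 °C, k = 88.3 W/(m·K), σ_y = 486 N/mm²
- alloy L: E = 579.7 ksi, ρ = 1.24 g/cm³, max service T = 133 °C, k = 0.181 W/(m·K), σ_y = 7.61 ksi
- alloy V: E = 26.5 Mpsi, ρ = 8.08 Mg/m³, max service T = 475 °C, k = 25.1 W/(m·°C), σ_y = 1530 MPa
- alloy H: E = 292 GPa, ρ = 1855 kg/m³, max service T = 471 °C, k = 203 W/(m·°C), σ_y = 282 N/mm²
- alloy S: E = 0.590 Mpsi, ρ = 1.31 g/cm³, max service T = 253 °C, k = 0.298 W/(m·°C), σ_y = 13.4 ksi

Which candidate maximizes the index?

alloy H

Screen on constraints: max service T ≥ 193 °C; k ≥ 73.9 W/(m·K); σ_y ≥ 72.4 MPa. Survivors: alloy X, alloy H.
Convert each candidate to consistent units, then evaluate M:
  alloy X: E = 433.0 GPa, ρ = 3180 kg/m³
  alloy H: E = 292.0 GPa, ρ = 1855 kg/m³
  alloy H: M = 9.21×10⁻³
  alloy X: M = 6.54×10⁻³
Alloy H has the largest M.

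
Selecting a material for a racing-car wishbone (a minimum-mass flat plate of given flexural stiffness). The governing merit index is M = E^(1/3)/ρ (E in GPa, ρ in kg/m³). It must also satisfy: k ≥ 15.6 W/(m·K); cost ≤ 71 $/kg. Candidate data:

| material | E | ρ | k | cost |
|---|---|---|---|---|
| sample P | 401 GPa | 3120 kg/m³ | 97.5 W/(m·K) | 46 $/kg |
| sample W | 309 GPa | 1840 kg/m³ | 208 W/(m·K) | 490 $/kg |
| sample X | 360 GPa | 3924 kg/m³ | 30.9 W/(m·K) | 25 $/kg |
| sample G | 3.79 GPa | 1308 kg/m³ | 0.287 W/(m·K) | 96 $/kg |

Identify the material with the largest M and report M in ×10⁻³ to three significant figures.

Screen on constraints: k ≥ 15.6 W/(m·K); cost ≤ 71 $/kg. Survivors: sample P, sample X.
Evaluate M for each candidate:
  sample P: M = 2.36×10⁻³
  sample X: M = 1.81×10⁻³
Sample P has the largest M.

sample P, M = 2.36×10⁻³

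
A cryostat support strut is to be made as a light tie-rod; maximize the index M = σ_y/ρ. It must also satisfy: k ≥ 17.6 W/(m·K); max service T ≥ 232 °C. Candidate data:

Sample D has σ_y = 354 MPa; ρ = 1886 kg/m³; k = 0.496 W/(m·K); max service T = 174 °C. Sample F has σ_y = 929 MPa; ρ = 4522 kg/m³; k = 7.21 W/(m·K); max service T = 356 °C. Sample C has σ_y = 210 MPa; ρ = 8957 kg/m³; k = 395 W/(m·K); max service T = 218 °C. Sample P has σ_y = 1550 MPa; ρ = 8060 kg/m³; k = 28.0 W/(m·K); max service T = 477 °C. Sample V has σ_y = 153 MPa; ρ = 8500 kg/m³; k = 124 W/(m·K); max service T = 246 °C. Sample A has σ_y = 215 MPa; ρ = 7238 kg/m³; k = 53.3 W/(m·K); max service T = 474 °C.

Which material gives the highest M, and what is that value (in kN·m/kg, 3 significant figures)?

sample P, M = 192 kN·m/kg

Screen on constraints: k ≥ 17.6 W/(m·K); max service T ≥ 232 °C. Survivors: sample P, sample V, sample A.
Per-candidate index values:
  sample P: M = 192 kN·m/kg
  sample A: M = 29.7 kN·m/kg
  sample V: M = 18.0 kN·m/kg
Sample P has the largest M.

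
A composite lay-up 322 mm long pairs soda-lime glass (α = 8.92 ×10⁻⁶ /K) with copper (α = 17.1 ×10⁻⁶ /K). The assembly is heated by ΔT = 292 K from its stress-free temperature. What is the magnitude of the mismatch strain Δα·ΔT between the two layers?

2.39×10⁻³

Δα = |8.92 − 17.1|×10⁻⁶/K = 8.18×10⁻⁶/K.
Mismatch strain = Δα·ΔT = 8.18×10⁻⁶ × 292.0 = 2.39×10⁻³.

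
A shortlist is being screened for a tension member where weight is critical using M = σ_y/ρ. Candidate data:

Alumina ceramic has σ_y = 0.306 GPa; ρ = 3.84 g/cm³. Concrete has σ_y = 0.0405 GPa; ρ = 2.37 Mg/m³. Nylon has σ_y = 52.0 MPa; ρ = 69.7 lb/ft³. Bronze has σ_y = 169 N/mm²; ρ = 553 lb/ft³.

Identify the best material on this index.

Convert each candidate to consistent units, then evaluate M:
  alumina ceramic: σ_y = 306.0 MPa, ρ = 3840 kg/m³
  concrete: σ_y = 40.50 MPa, ρ = 2370 kg/m³
  nylon: σ_y = 52.00 MPa, ρ = 1116 kg/m³
  bronze: σ_y = 169.0 MPa, ρ = 8858 kg/m³
  alumina ceramic: M = 79.7 kN·m/kg
  nylon: M = 46.6 kN·m/kg
  bronze: M = 19.1 kN·m/kg
  concrete: M = 17.1 kN·m/kg
Alumina ceramic has the largest M.

alumina ceramic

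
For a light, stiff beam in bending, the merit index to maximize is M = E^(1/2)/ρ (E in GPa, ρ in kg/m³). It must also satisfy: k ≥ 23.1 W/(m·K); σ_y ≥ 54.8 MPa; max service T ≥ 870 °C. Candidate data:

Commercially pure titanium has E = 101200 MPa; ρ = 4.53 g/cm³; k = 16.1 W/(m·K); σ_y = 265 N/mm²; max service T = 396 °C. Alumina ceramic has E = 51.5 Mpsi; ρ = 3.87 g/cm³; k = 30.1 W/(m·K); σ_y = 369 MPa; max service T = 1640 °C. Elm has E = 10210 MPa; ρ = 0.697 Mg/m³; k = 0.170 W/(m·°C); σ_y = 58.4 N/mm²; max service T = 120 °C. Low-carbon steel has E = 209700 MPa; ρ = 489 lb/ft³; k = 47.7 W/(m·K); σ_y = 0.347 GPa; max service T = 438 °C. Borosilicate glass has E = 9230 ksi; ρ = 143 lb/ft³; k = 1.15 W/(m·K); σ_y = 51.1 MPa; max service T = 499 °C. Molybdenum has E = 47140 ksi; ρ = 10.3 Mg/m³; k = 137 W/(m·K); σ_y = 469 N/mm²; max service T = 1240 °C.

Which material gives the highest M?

alumina ceramic

Screen on constraints: k ≥ 23.1 W/(m·K); σ_y ≥ 54.8 MPa; max service T ≥ 870 °C. Survivors: alumina ceramic, molybdenum.
Putting every candidate on a common basis:
  alumina ceramic: E = 355.1 GPa, ρ = 3870 kg/m³
  molybdenum: E = 325.0 GPa, ρ = 10300 kg/m³
  alumina ceramic: M = 4.87×10⁻³
  molybdenum: M = 1.75×10⁻³
Alumina ceramic has the largest M.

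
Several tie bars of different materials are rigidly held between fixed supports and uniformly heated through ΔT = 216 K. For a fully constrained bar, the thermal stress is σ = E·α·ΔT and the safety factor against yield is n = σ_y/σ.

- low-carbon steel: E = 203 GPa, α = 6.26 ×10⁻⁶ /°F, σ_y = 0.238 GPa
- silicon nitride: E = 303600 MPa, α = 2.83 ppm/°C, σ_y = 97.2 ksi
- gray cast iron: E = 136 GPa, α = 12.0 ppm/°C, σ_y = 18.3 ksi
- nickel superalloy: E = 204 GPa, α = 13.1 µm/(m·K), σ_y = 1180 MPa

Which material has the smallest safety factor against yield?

gray cast iron

With everything in SI (GPa, ×10⁻⁶/K, MPa):
  low-carbon steel: E = 203.0, α = 11.3, σ_y = 238.0 → σ = 494 MPa, n = 0.482
  silicon nitride: E = 303.6, α = 2.83, σ_y = 670.2 → σ = 186 MPa, n = 3.61
  gray cast iron: E = 136.0, α = 12.0, σ_y = 126.2 → σ = 353 MPa, n = 0.358
  nickel superalloy: E = 204.0, α = 13.1, σ_y = 1180 → σ = 577 MPa, n = 2.04
The minimum is gray cast iron at n = 0.358.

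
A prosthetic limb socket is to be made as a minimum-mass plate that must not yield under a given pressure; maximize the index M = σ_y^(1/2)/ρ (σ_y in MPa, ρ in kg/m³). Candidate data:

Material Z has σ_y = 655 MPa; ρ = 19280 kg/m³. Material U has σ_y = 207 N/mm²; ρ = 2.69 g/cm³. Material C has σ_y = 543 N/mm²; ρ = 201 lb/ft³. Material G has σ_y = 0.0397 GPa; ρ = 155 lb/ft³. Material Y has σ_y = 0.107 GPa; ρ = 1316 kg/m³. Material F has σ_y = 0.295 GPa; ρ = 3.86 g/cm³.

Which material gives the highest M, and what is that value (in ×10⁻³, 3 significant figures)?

material Y, M = 7.86×10⁻³

In SI units:
  material Z: σ_y = 655.0 MPa, ρ = 19280 kg/m³
  material U: σ_y = 207.0 MPa, ρ = 2690 kg/m³
  material C: σ_y = 543.0 MPa, ρ = 3220 kg/m³
  material G: σ_y = 39.70 MPa, ρ = 2483 kg/m³
  material Y: σ_y = 107.0 MPa, ρ = 1316 kg/m³
  material F: σ_y = 295.0 MPa, ρ = 3860 kg/m³
  material Y: M = 7.86×10⁻³
  material C: M = 7.24×10⁻³
  material U: M = 5.35×10⁻³
  material F: M = 4.45×10⁻³
  material G: M = 2.54×10⁻³
  material Z: M = 1.33×10⁻³
Material Y has the largest M.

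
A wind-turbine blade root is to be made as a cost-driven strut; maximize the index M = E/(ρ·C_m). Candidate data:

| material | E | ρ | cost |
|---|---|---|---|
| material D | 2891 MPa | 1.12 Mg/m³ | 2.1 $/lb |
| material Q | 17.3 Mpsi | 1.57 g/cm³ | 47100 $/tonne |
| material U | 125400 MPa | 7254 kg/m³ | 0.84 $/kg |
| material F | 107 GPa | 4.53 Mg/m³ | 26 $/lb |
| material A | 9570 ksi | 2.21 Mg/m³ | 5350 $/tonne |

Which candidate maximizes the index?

Normalizing units and computing the index:
  material D: E = 2.891 GPa, ρ = 1120 kg/m³, cost = 4.630 $/kg
  material Q: E = 119.3 GPa, ρ = 1570 kg/m³, cost = 47.10 $/kg
  material U: E = 125.4 GPa, ρ = 7254 kg/m³, cost = 0.8400 $/kg
  material F: E = 107.0 GPa, ρ = 4530 kg/m³, cost = 57.32 $/kg
  material A: E = 65.98 GPa, ρ = 2210 kg/m³, cost = 5.350 $/kg
  material U: M = 20.6 MN·m per $
  material A: M = 5.58 MN·m per $
  material Q: M = 1.61 MN·m per $
  material D: M = 0.558 MN·m per $
  material F: M = 0.412 MN·m per $
Highest index: material U.

material U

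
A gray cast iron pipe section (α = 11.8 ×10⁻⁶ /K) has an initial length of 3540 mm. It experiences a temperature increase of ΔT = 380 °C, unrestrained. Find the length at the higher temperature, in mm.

ΔL = α·L₀·ΔT = 11.8×10⁻⁶ × 3540 mm × 380.0 K = 15.9 mm.
L = L₀ + ΔL = 3540 + 15.9 = 3555.9 mm.

3555.9 mm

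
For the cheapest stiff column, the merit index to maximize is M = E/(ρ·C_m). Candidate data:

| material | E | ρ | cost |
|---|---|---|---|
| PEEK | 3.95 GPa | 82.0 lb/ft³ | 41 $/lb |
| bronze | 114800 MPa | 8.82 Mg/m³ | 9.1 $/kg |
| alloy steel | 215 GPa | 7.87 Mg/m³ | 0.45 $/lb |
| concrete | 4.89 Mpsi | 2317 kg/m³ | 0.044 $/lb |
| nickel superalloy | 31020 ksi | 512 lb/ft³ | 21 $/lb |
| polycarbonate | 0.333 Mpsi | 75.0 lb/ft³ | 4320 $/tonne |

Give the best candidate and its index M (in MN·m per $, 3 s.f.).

Convert each candidate to consistent units, then evaluate M:
  PEEK: E = 3.950 GPa, ρ = 1314 kg/m³, cost = 90.39 $/kg
  bronze: E = 114.8 GPa, ρ = 8820 kg/m³, cost = 9.100 $/kg
  alloy steel: E = 215.0 GPa, ρ = 7870 kg/m³, cost = 0.9921 $/kg
  concrete: E = 33.72 GPa, ρ = 2317 kg/m³, cost = 0.09700 $/kg
  nickel superalloy: E = 213.9 GPa, ρ = 8201 kg/m³, cost = 46.30 $/kg
  polycarbonate: E = 2.296 GPa, ρ = 1201 kg/m³, cost = 4.320 $/kg
  concrete: M = 150 MN·m per $
  alloy steel: M = 27.5 MN·m per $
  bronze: M = 1.43 MN·m per $
  nickel superalloy: M = 0.563 MN·m per $
  polycarbonate: M = 0.442 MN·m per $
  PEEK: M = 0.0333 MN·m per $
Concrete ranks first.

concrete, M = 150 MN·m per $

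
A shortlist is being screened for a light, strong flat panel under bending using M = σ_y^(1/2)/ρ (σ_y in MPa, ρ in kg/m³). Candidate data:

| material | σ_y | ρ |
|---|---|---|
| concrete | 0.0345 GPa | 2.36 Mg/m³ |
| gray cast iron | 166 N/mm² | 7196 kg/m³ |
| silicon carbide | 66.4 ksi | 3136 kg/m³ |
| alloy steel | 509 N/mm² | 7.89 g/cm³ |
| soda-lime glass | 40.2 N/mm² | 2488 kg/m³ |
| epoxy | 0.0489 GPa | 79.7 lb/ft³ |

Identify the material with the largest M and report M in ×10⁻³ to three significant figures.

silicon carbide, M = 6.82×10⁻³

In SI units:
  concrete: σ_y = 34.50 MPa, ρ = 2360 kg/m³
  gray cast iron: σ_y = 166.0 MPa, ρ = 7196 kg/m³
  silicon carbide: σ_y = 457.8 MPa, ρ = 3136 kg/m³
  alloy steel: σ_y = 509.0 MPa, ρ = 7890 kg/m³
  soda-lime glass: σ_y = 40.20 MPa, ρ = 2488 kg/m³
  epoxy: σ_y = 48.90 MPa, ρ = 1277 kg/m³
  silicon carbide: M = 6.82×10⁻³
  epoxy: M = 5.48×10⁻³
  alloy steel: M = 2.86×10⁻³
  soda-lime glass: M = 2.55×10⁻³
  concrete: M = 2.49×10⁻³
  gray cast iron: M = 1.79×10⁻³
Highest index: silicon carbide.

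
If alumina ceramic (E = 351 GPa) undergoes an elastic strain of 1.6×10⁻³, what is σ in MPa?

σ = E·ε = 351000 MPa × 1.6×10⁻³ = 562 MPa.

562 MPa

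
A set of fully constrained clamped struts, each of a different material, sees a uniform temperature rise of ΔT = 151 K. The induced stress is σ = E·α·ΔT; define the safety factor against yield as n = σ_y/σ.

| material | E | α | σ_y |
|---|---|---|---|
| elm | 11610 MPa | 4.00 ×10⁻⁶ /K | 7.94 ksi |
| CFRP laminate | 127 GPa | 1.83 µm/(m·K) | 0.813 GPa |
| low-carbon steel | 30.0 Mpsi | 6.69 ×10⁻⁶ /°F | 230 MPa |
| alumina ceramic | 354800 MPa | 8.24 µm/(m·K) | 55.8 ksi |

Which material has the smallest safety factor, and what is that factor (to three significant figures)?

In consistent units (E in GPa, α in ×10⁻⁶/K, σ_y in MPa):
  elm: E = 11.61, α = 4.00, σ_y = 54.74 → σ = 7.01 MPa, n = 7.81
  CFRP laminate: E = 127.0, α = 1.83, σ_y = 813.0 → σ = 35.1 MPa, n = 23.2
  low-carbon steel: E = 206.8, α = 12.0, σ_y = 230.0 → σ = 376 MPa, n = 0.612
  alumina ceramic: E = 354.8, α = 8.24, σ_y = 384.7 → σ = 441 MPa, n = 0.871
The minimum is low-carbon steel at n = 0.612.

low-carbon steel, n = 0.612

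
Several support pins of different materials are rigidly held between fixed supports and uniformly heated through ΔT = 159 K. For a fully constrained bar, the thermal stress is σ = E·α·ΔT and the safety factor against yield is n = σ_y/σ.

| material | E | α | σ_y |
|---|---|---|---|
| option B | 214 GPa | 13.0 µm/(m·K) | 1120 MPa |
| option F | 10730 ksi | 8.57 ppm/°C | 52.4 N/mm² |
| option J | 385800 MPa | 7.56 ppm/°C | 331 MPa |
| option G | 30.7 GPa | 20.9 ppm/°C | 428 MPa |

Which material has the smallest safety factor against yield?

option F

In consistent units (E in GPa, α in ×10⁻⁶/K, σ_y in MPa):
  option B: E = 214.0, α = 13.0, σ_y = 1120 → σ = 442 MPa, n = 2.53
  option F: E = 73.98, α = 8.57, σ_y = 52.40 → σ = 101 MPa, n = 0.520
  option J: E = 385.8, α = 7.56, σ_y = 331.0 → σ = 464 MPa, n = 0.714
  option G: E = 30.70, α = 20.9, σ_y = 428.0 → σ = 102 MPa, n = 4.20
Smallest n: option F with n = 0.520.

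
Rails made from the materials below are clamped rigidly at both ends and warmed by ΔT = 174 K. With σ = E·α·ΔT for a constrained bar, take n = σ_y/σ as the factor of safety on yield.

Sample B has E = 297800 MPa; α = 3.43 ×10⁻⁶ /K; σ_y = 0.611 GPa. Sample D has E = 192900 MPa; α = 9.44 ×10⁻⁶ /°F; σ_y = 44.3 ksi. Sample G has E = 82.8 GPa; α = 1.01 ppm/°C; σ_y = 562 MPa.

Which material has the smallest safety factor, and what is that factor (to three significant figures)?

Converting E to GPa, α to ×10⁻⁶/K, σ_y to MPa, then σ and n for each:
  sample B: E = 297.8, α = 3.43, σ_y = 611.0 → σ = 178 MPa, n = 3.44
  sample D: E = 192.9, α = 17.0, σ_y = 305.4 → σ = 570 MPa, n = 0.536
  sample G: E = 82.80, α = 1.01, σ_y = 562.0 → σ = 14.6 MPa, n = 38.6
The minimum is sample D at n = 0.536.

sample D, n = 0.536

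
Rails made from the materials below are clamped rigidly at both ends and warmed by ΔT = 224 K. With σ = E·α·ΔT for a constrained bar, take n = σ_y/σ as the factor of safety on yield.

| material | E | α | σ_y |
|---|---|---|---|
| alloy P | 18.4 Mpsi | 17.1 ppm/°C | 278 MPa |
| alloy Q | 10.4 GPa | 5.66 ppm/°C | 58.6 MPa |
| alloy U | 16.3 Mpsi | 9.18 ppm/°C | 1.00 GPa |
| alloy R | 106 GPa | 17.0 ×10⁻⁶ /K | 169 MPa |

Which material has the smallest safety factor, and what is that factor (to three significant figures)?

With everything in SI (GPa, ×10⁻⁶/K, MPa):
  alloy P: E = 126.9, α = 17.1, σ_y = 278.0 → σ = 486 MPa, n = 0.572
  alloy Q: E = 10.40, α = 5.66, σ_y = 58.60 → σ = 13.2 MPa, n = 4.44
  alloy U: E = 112.4, α = 9.18, σ_y = 1000 → σ = 231 MPa, n = 4.33
  alloy R: E = 106.0, α = 17.0, σ_y = 169.0 → σ = 404 MPa, n = 0.419
Smallest n: alloy R with n = 0.419.

alloy R, n = 0.419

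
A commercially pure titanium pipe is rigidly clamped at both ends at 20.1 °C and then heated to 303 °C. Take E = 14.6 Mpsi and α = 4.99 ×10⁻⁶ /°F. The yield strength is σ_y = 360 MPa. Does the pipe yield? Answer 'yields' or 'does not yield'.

E = 14.6 Mpsi = 100.7 GPa.
α = 4.99×10⁻⁶/°F × 9/5 = 8.98×10⁻⁶/K.
ΔT = 282.9 K. Constrained thermal stress σ = E·α·ΔT = 100.7×10³ MPa × 8.98×10⁻⁶ × 282.9 = 256 MPa (compressive).
Compare to σ_y = 360 MPa: σ < σ_y, so it does not yield.

does not yield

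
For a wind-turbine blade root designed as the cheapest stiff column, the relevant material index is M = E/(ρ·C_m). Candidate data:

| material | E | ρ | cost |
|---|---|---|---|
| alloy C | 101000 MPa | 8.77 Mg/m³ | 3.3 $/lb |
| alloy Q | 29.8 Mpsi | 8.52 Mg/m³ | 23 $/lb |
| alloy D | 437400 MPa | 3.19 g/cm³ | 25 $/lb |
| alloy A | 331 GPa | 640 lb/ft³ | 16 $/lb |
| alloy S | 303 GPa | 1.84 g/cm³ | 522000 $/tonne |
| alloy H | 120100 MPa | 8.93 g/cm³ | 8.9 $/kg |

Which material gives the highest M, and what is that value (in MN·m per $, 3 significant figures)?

alloy D, M = 2.49 MN·m per $

Putting every candidate on a common basis:
  alloy C: E = 101.0 GPa, ρ = 8770 kg/m³, cost = 7.275 $/kg
  alloy Q: E = 205.5 GPa, ρ = 8520 kg/m³, cost = 50.71 $/kg
  alloy D: E = 437.4 GPa, ρ = 3190 kg/m³, cost = 55.11 $/kg
  alloy A: E = 331.0 GPa, ρ = 10250 kg/m³, cost = 35.27 $/kg
  alloy S: E = 303.0 GPa, ρ = 1840 kg/m³, cost = 522.0 $/kg
  alloy H: E = 120.1 GPa, ρ = 8930 kg/m³, cost = 8.900 $/kg
  alloy D: M = 2.49 MN·m per $
  alloy C: M = 1.58 MN·m per $
  alloy H: M = 1.51 MN·m per $
  alloy A: M = 0.915 MN·m per $
  alloy Q: M = 0.476 MN·m per $
  alloy S: M = 0.315 MN·m per $
The maximum is for alloy D.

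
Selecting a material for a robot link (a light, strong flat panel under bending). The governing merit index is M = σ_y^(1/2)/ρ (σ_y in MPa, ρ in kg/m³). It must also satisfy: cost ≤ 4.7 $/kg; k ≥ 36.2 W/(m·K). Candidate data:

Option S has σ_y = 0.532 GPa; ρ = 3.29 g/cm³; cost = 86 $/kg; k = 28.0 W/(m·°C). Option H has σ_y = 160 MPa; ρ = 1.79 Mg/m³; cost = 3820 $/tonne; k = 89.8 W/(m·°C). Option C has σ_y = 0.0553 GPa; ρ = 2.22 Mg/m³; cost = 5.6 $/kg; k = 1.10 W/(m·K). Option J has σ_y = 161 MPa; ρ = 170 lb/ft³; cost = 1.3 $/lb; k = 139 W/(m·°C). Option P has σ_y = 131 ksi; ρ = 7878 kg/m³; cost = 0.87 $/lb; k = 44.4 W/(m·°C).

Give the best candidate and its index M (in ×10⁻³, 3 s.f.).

option H, M = 7.07×10⁻³

Screen on constraints: cost ≤ 4.7 $/kg; k ≥ 36.2 W/(m·K). Survivors: option H, option J, option P.
Normalizing units and computing the index:
  option H: σ_y = 160.0 MPa, ρ = 1790 kg/m³
  option J: σ_y = 161.0 MPa, ρ = 2723 kg/m³
  option P: σ_y = 903.2 MPa, ρ = 7878 kg/m³
  option H: M = 7.07×10⁻³
  option J: M = 4.66×10⁻³
  option P: M = 3.81×10⁻³
Highest index: option H.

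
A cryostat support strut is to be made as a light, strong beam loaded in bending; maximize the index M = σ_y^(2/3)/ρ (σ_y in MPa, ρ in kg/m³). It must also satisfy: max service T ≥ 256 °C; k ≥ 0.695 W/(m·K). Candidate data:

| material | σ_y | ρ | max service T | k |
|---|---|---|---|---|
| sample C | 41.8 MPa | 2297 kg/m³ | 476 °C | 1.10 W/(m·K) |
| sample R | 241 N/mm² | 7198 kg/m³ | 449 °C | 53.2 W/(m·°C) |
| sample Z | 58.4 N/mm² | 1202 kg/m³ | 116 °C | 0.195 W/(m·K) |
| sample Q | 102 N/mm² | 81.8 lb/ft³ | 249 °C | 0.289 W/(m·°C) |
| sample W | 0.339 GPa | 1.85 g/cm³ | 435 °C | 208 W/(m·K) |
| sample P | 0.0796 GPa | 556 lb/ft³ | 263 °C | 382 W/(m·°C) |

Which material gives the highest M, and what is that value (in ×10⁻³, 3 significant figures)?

Screen on constraints: max service T ≥ 256 °C; k ≥ 0.695 W/(m·K). Survivors: sample C, sample R, sample W, sample P.
After converting to SI:
  sample C: σ_y = 41.80 MPa, ρ = 2297 kg/m³
  sample R: σ_y = 241.0 MPa, ρ = 7198 kg/m³
  sample W: σ_y = 339.0 MPa, ρ = 1850 kg/m³
  sample P: σ_y = 79.60 MPa, ρ = 8906 kg/m³
  sample W: M = 26.3×10⁻³
  sample R: M = 5.38×10⁻³
  sample C: M = 5.24×10⁻³
  sample P: M = 2.08×10⁻³
Highest index: sample W.

sample W, M = 26.3×10⁻³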